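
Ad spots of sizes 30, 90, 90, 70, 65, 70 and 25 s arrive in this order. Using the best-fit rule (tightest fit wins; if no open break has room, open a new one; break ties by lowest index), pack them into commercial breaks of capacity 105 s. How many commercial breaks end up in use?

5

  30 → break 1 (new)  [load 30/105]
  90 → break 2 (new)  [load 90/105]
  90 → break 3 (new)  [load 90/105]
  70 → break 1  [load 100/105]
  65 → break 4 (new)  [load 65/105]
  70 → break 5 (new)  [load 70/105]
  25 → break 5  [load 95/105]
5 commercial breaks opened.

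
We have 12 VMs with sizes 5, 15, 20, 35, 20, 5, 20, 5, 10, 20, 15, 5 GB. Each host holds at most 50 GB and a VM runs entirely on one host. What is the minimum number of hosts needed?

4

Total = 35 + 20 + 20 + 20 + 20 + 15 + 15 + 10 + 5 + 5 + 5 + 5 = 175 GB.
Lower bound: ⌈175/50⌉ = 4 hosts.
A packing using 4 hosts:
  host 1: 35 + 15 = 50
  host 2: 20 + 20 + 10 = 50
  host 3: 20 + 20 + 5 + 5 = 50
  host 4: 15 + 5 + 5 = 25
This matches the lower bound, so 4 is optimal.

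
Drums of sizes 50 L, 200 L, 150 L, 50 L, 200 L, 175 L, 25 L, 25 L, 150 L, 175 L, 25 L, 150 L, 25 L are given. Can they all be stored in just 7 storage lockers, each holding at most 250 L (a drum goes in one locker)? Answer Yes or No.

Yes

A valid assignment using 7 storage lockers:
  locker 1: 200 + 50 = 250
  locker 2: 200 + 50 = 250
  locker 3: 175 + 25 + 25 + 25 = 250
  locker 4: 175 + 25 = 200
  locker 5: 150 = 150
  locker 6: 150 = 150
  locker 7: 150 = 150
Every load is within 250 L, so 7 storage lockers suffice.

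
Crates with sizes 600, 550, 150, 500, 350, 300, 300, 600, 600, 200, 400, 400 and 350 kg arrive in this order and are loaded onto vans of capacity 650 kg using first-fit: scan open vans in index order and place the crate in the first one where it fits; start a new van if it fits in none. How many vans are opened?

  600 → van 1 (new)  [load 600/650]
  550 → van 2 (new)  [load 550/650]
  150 → van 3 (new)  [load 150/650]
  500 → van 3  [load 650/650]
  350 → van 4 (new)  [load 350/650]
  300 → van 4  [load 650/650]
  300 → van 5 (new)  [load 300/650]
  600 → van 6 (new)  [load 600/650]
  600 → van 7 (new)  [load 600/650]
  200 → van 5  [load 500/650]
  400 → van 8 (new)  [load 400/650]
  400 → van 9 (new)  [load 400/650]
  350 → van 10 (new)  [load 350/650]
10 vans opened.

10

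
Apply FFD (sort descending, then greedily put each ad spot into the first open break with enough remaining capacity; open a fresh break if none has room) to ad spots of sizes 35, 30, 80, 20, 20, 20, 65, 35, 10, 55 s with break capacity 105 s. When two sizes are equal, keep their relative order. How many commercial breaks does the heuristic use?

4

Sorted descending: 80, 65, 55, 35, 35, 30, 20, 20, 20, 10.
  80 → break 1 (new)  [load 80/105]
  65 → break 2 (new)  [load 65/105]
  55 → break 3 (new)  [load 55/105]
  35 → break 2  [load 100/105]
  35 → break 3  [load 90/105]
  30 → break 4 (new)  [load 30/105]
  20 → break 1  [load 100/105]
  20 → break 4  [load 50/105]
  20 → break 4  [load 70/105]
  10 → break 3  [load 100/105]
4 commercial breaks opened.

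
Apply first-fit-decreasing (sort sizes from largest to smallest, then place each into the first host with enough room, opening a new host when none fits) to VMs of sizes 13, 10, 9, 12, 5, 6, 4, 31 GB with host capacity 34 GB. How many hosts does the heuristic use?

3

Sorted descending: 31, 13, 12, 10, 9, 6, 5, 4.
  31 → host 1 (new)  [load 31/34]
  13 → host 2 (new)  [load 13/34]
  12 → host 2  [load 25/34]
  10 → host 3 (new)  [load 10/34]
  9 → host 2  [load 34/34]
  6 → host 3  [load 16/34]
  5 → host 3  [load 21/34]
  4 → host 3  [load 25/34]
3 hosts opened.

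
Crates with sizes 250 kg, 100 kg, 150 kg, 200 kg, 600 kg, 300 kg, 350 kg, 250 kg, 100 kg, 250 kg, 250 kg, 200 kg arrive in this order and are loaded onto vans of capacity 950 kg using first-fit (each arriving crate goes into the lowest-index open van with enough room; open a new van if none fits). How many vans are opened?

  250 → van 1 (new)  [load 250/950]
  100 → van 1  [load 350/950]
  150 → van 1  [load 500/950]
  200 → van 1  [load 700/950]
  600 → van 2 (new)  [load 600/950]
  300 → van 2  [load 900/950]
  350 → van 3 (new)  [load 350/950]
  250 → van 1  [load 950/950]
  100 → van 3  [load 450/950]
  250 → van 3  [load 700/950]
  250 → van 3  [load 950/950]
  200 → van 4 (new)  [load 200/950]
4 vans opened.

4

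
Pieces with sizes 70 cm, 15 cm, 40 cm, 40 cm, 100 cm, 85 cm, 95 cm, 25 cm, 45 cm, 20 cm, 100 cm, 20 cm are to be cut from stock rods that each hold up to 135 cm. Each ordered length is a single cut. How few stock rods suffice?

5

Total = 100 + 100 + 95 + 85 + 70 + 45 + 40 + 40 + 25 + 20 + 20 + 15 = 655 cm.
Lower bound: ⌈655/135⌉ = 5 stock rods.
A packing using 5 stock rods:
  stock rod 1: 100 + 25 = 125
  stock rod 2: 100 + 20 + 15 = 135
  stock rod 3: 95 + 40 = 135
  stock rod 4: 85 + 45 = 130
  stock rod 5: 70 + 40 + 20 = 130
This matches the lower bound, so 5 is optimal.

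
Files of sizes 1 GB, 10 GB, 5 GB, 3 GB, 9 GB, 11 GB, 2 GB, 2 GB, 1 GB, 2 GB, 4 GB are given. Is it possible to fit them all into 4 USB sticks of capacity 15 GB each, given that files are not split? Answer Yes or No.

Yes

A valid assignment using 4 USB sticks:
  USB stick 1: 11 + 4 = 15
  USB stick 2: 10 + 5 = 15
  USB stick 3: 9 + 3 + 2 + 1 = 15
  USB stick 4: 2 + 2 + 1 = 5
Every load is within 15 GB, so 4 USB sticks suffice.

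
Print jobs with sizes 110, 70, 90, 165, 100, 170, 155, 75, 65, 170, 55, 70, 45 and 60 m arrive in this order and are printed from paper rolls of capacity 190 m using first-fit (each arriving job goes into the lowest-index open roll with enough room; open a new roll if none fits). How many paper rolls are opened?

  110 → roll 1 (new)  [load 110/190]
  70 → roll 1  [load 180/190]
  90 → roll 2 (new)  [load 90/190]
  165 → roll 3 (new)  [load 165/190]
  100 → roll 2  [load 190/190]
  170 → roll 4 (new)  [load 170/190]
  155 → roll 5 (new)  [load 155/190]
  75 → roll 6 (new)  [load 75/190]
  65 → roll 6  [load 140/190]
  170 → roll 7 (new)  [load 170/190]
  55 → roll 8 (new)  [load 55/190]
  70 → roll 8  [load 125/190]
  45 → roll 6  [load 185/190]
  60 → roll 8  [load 185/190]
8 paper rolls opened.

8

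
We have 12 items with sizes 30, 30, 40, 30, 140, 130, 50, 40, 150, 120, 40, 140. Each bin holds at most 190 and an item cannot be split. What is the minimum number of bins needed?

5

Total = 150 + 140 + 140 + 130 + 120 + 50 + 40 + 40 + 40 + 30 + 30 + 30 = 940.
Lower bound: ⌈940/190⌉ = 5 bins.
A packing using 5 bins:
  bin 1: 150 + 40 = 190
  bin 2: 140 + 50 = 190
  bin 3: 140 + 40 = 180
  bin 4: 130 + 30 + 30 = 190
  bin 5: 120 + 40 + 30 = 190
This matches the lower bound, so 5 is optimal.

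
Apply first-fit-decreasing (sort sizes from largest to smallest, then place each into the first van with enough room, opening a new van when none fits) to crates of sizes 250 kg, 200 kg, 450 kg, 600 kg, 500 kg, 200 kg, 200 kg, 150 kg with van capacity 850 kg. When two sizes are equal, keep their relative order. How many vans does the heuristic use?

3

Sorted descending: 600, 500, 450, 250, 200, 200, 200, 150.
  600 → van 1 (new)  [load 600/850]
  500 → van 2 (new)  [load 500/850]
  450 → van 3 (new)  [load 450/850]
  250 → van 1  [load 850/850]
  200 → van 2  [load 700/850]
  200 → van 3  [load 650/850]
  200 → van 3  [load 850/850]
  150 → van 2  [load 850/850]
3 vans opened.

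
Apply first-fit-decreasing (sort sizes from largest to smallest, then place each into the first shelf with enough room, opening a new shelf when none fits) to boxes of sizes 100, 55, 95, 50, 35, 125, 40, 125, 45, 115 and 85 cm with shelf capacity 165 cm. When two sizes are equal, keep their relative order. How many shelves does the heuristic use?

Sorted descending: 125, 125, 115, 100, 95, 85, 55, 50, 45, 40, 35.
  125 → shelf 1 (new)  [load 125/165]
  125 → shelf 2 (new)  [load 125/165]
  115 → shelf 3 (new)  [load 115/165]
  100 → shelf 4 (new)  [load 100/165]
  95 → shelf 5 (new)  [load 95/165]
  85 → shelf 6 (new)  [load 85/165]
  55 → shelf 4  [load 155/165]
  50 → shelf 3  [load 165/165]
  45 → shelf 5  [load 140/165]
  40 → shelf 1  [load 165/165]
  35 → shelf 2  [load 160/165]
6 shelves opened.

6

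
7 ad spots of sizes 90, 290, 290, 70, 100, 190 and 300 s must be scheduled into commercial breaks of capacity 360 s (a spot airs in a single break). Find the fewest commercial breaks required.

5

Total = 300 + 290 + 290 + 190 + 100 + 90 + 70 = 1330 s.
Lower bound: ⌈1330/360⌉ = 4 commercial breaks.
A packing using 5 commercial breaks:
  break 1: 300 = 300
  break 2: 290 + 70 = 360
  break 3: 290 = 290
  break 4: 190 + 100 = 290
  break 5: 90 = 90
No arrangement into 4 commercial breaks stays within capacity, so 5 is optimal.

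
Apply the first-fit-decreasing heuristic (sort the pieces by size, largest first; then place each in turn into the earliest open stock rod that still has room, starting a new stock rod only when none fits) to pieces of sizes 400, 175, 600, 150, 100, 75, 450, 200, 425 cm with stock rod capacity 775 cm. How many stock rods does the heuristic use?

4

Sorted descending: 600, 450, 425, 400, 200, 175, 150, 100, 75.
  600 → stock rod 1 (new)  [load 600/775]
  450 → stock rod 2 (new)  [load 450/775]
  425 → stock rod 3 (new)  [load 425/775]
  400 → stock rod 4 (new)  [load 400/775]
  200 → stock rod 2  [load 650/775]
  175 → stock rod 1  [load 775/775]
  150 → stock rod 3  [load 575/775]
  100 → stock rod 2  [load 750/775]
  75 → stock rod 3  [load 650/775]
4 stock rods opened.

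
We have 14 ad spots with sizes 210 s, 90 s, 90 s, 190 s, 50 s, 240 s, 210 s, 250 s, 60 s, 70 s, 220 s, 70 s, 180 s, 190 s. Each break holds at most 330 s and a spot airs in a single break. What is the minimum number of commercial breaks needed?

Total = 250 + 240 + 220 + 210 + 210 + 190 + 190 + 180 + 90 + 90 + 70 + 70 + 60 + 50 = 2120 s.
Lower bound: ⌈2120/330⌉ = 7 commercial breaks.
Also, 8 ad spots each exceed 165 s, and no two of those can share a break, so at least 8 commercial breaks are needed.
A packing using 8 commercial breaks:
  break 1: 250 + 70 = 320
  break 2: 240 + 90 = 330
  break 3: 220 + 90 = 310
  break 4: 210 + 70 + 50 = 330
  break 5: 210 + 60 = 270
  break 6: 190 = 190
  break 7: 190 = 190
  break 8: 180 = 180
This matches the lower bound, so 8 is optimal.

8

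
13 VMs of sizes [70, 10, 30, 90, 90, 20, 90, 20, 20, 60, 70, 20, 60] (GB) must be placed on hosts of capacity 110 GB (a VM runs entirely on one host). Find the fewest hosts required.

Total = 90 + 90 + 90 + 70 + 70 + 60 + 60 + 30 + 20 + 20 + 20 + 20 + 10 = 650 GB.
Lower bound: ⌈650/110⌉ = 6 hosts.
Also, 7 VMs each exceed 55 GB, and no two of those can share a host, so at least 7 hosts are needed.
A packing using 7 hosts:
  host 1: 90 + 20 = 110
  host 2: 90 + 20 = 110
  host 3: 90 + 20 = 110
  host 4: 70 + 30 + 10 = 110
  host 5: 70 + 20 = 90
  host 6: 60 = 60
  host 7: 60 = 60
This matches the lower bound, so 7 is optimal.

7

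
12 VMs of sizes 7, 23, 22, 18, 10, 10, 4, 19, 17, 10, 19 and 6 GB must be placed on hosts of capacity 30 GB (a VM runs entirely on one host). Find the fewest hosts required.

6

Total = 23 + 22 + 19 + 19 + 18 + 17 + 10 + 10 + 10 + 7 + 6 + 4 = 165 GB.
Lower bound: ⌈165/30⌉ = 6 hosts.
A packing using 6 hosts:
  host 1: 23 + 7 = 30
  host 2: 22 + 6 = 28
  host 3: 19 + 10 = 29
  host 4: 19 + 10 = 29
  host 5: 18 + 10 = 28
  host 6: 17 + 4 = 21
This matches the lower bound, so 6 is optimal.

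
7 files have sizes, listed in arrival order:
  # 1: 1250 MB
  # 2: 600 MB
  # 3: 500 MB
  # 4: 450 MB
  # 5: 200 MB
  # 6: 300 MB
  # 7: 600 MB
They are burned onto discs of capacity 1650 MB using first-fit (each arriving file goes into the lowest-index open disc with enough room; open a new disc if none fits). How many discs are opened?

  1250 → disc 1 (new)  [load 1250/1650]
  600 → disc 2 (new)  [load 600/1650]
  500 → disc 2  [load 1100/1650]
  450 → disc 2  [load 1550/1650]
  200 → disc 1  [load 1450/1650]
  300 → disc 3 (new)  [load 300/1650]
  600 → disc 3  [load 900/1650]
3 discs opened.

3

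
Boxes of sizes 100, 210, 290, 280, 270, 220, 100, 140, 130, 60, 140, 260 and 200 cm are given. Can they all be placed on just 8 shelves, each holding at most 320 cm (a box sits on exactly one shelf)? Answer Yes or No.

Total = 2400 cm; ⌈2400/320⌉ = 8.
The bound of 8 does not rule out 8, but exhaustive search shows no assignment into 8 shelves of capacity 320 cm exists — the minimum is 9.

No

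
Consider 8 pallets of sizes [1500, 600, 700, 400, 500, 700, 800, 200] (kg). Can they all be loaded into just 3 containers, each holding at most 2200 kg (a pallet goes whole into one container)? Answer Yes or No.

Yes

A valid assignment using 3 containers:
  container 1: 1500 + 700 = 2200
  container 2: 800 + 700 + 600 = 2100
  container 3: 500 + 400 + 200 = 1100
Every load is within 2200 kg, so 3 containers suffice.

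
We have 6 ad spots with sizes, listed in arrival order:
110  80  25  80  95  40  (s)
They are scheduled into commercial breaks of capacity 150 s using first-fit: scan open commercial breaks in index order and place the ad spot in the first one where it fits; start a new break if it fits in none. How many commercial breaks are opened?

4

  110 → break 1 (new)  [load 110/150]
  80 → break 2 (new)  [load 80/150]
  25 → break 1  [load 135/150]
  80 → break 3 (new)  [load 80/150]
  95 → break 4 (new)  [load 95/150]
  40 → break 2  [load 120/150]
4 commercial breaks opened.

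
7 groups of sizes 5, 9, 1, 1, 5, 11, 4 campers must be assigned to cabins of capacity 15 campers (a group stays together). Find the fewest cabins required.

Total = 11 + 9 + 5 + 5 + 4 + 1 + 1 = 36 campers.
Lower bound: ⌈36/15⌉ = 3 cabins.
A packing using 3 cabins:
  cabin 1: 11 + 4 = 15
  cabin 2: 9 + 5 + 1 = 15
  cabin 3: 5 + 1 = 6
This matches the lower bound, so 3 is optimal.

3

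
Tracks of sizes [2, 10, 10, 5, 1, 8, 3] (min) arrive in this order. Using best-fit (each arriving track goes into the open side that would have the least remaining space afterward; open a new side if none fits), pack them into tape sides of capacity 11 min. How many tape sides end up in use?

  2 → side 1 (new)  [load 2/11]
  10 → side 2 (new)  [load 10/11]
  10 → side 3 (new)  [load 10/11]
  5 → side 1  [load 7/11]
  1 → side 2  [load 11/11]
  8 → side 4 (new)  [load 8/11]
  3 → side 4  [load 11/11]
4 tape sides opened.

4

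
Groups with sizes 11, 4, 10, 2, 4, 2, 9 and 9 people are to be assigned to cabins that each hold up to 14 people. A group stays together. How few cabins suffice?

Total = 11 + 10 + 9 + 9 + 4 + 4 + 2 + 2 = 51 people.
Lower bound: ⌈51/14⌉ = 4 cabins.
A packing using 4 cabins:
  cabin 1: 11 + 2 = 13
  cabin 2: 10 + 4 = 14
  cabin 3: 9 + 4 = 13
  cabin 4: 9 + 2 = 11
This matches the lower bound, so 4 is optimal.

4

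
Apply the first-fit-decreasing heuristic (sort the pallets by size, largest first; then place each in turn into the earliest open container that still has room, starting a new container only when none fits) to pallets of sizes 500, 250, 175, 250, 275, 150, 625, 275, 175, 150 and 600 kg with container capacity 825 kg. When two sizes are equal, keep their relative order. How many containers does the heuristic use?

Sorted descending: 625, 600, 500, 275, 275, 250, 250, 175, 175, 150, 150.
  625 → container 1 (new)  [load 625/825]
  600 → container 2 (new)  [load 600/825]
  500 → container 3 (new)  [load 500/825]
  275 → container 3  [load 775/825]
  275 → container 4 (new)  [load 275/825]
  250 → container 4  [load 525/825]
  250 → container 4  [load 775/825]
  175 → container 1  [load 800/825]
  175 → container 2  [load 775/825]
  150 → container 5 (new)  [load 150/825]
  150 → container 5  [load 300/825]
5 containers opened.

5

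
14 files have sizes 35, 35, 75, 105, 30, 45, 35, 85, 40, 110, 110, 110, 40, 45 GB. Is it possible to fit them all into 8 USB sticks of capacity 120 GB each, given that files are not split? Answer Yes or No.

A valid assignment using 8 USB sticks:
  USB stick 1: 110 = 110
  USB stick 2: 110 = 110
  USB stick 3: 110 = 110
  USB stick 4: 105 = 105
  USB stick 5: 85 + 35 = 120
  USB stick 6: 75 + 45 = 120
  USB stick 7: 45 + 40 + 35 = 120
  USB stick 8: 40 + 35 + 30 = 105
Every load is within 120 GB, so 8 USB sticks suffice.

Yes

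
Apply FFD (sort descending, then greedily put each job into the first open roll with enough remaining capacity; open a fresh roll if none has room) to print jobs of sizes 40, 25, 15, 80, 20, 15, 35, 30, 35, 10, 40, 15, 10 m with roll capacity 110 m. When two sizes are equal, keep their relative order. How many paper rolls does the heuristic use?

4

Sorted descending: 80, 40, 40, 35, 35, 30, 25, 20, 15, 15, 15, 10, 10.
  80 → roll 1 (new)  [load 80/110]
  40 → roll 2 (new)  [load 40/110]
  40 → roll 2  [load 80/110]
  35 → roll 3 (new)  [load 35/110]
  35 → roll 3  [load 70/110]
  30 → roll 1  [load 110/110]
  25 → roll 2  [load 105/110]
  20 → roll 3  [load 90/110]
  15 → roll 3  [load 105/110]
  15 → roll 4 (new)  [load 15/110]
  15 → roll 4  [load 30/110]
  10 → roll 4  [load 40/110]
  10 → roll 4  [load 50/110]
4 paper rolls opened.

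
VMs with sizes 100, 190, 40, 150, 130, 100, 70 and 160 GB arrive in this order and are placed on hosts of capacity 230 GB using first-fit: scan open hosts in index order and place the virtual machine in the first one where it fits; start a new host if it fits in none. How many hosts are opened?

  100 → host 1 (new)  [load 100/230]
  190 → host 2 (new)  [load 190/230]
  40 → host 1  [load 140/230]
  150 → host 3 (new)  [load 150/230]
  130 → host 4 (new)  [load 130/230]
  100 → host 4  [load 230/230]
  70 → host 1  [load 210/230]
  160 → host 5 (new)  [load 160/230]
5 hosts opened.

5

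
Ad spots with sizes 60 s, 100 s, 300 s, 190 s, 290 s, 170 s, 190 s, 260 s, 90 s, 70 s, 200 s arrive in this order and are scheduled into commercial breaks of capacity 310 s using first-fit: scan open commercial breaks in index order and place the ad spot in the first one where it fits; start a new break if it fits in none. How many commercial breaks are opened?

  60 → break 1 (new)  [load 60/310]
  100 → break 1  [load 160/310]
  300 → break 2 (new)  [load 300/310]
  190 → break 3 (new)  [load 190/310]
  290 → break 4 (new)  [load 290/310]
  170 → break 5 (new)  [load 170/310]
  190 → break 6 (new)  [load 190/310]
  260 → break 7 (new)  [load 260/310]
  90 → break 1  [load 250/310]
  70 → break 3  [load 260/310]
  200 → break 8 (new)  [load 200/310]
8 commercial breaks opened.

8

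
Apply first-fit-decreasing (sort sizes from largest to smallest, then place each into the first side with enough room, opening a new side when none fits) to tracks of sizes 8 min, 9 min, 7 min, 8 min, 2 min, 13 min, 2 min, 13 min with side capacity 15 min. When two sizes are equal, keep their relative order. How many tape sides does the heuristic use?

Sorted descending: 13, 13, 9, 8, 8, 7, 2, 2.
  13 → side 1 (new)  [load 13/15]
  13 → side 2 (new)  [load 13/15]
  9 → side 3 (new)  [load 9/15]
  8 → side 4 (new)  [load 8/15]
  8 → side 5 (new)  [load 8/15]
  7 → side 4  [load 15/15]
  2 → side 1  [load 15/15]
  2 → side 2  [load 15/15]
5 tape sides opened.

5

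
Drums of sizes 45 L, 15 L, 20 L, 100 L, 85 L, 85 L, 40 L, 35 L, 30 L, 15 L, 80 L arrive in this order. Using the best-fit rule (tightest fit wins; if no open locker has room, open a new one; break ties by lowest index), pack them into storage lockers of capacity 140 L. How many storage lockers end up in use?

5

  45 → locker 1 (new)  [load 45/140]
  15 → locker 1  [load 60/140]
  20 → locker 1  [load 80/140]
  100 → locker 2 (new)  [load 100/140]
  85 → locker 3 (new)  [load 85/140]
  85 → locker 4 (new)  [load 85/140]
  40 → locker 2  [load 140/140]
  35 → locker 3  [load 120/140]
  30 → locker 4  [load 115/140]
  15 → locker 3  [load 135/140]
  80 → locker 5 (new)  [load 80/140]
5 storage lockers opened.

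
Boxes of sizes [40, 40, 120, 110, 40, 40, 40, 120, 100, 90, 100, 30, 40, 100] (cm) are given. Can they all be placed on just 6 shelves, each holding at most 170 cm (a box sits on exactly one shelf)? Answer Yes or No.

Total = 1010 cm; ⌈1010/170⌉ = 6.
7 boxes each exceed half the capacity and cannot share a shelf, forcing at least 7 shelves.
At least 7 shelves are required, but only 6 are allowed.

No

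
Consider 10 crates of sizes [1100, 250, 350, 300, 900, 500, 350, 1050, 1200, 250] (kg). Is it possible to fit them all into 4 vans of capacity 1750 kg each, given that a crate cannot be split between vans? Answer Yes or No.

Yes

A valid assignment using 4 vans:
  van 1: 1200 + 500 = 1700
  van 2: 1100 + 350 + 300 = 1750
  van 3: 1050 + 350 + 250 = 1650
  van 4: 900 + 250 = 1150
Every load is within 1750 kg, so 4 vans suffice.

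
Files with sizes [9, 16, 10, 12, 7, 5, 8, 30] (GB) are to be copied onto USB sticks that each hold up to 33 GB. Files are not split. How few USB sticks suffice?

Total = 30 + 16 + 12 + 10 + 9 + 8 + 7 + 5 = 97 GB.
Lower bound: ⌈97/33⌉ = 3 USB sticks.
A packing using 4 USB sticks:
  USB stick 1: 30 = 30
  USB stick 2: 16 + 12 + 5 = 33
  USB stick 3: 10 + 9 + 8 = 27
  USB stick 4: 7 = 7
No arrangement into 3 USB sticks stays within capacity, so 4 is optimal.

4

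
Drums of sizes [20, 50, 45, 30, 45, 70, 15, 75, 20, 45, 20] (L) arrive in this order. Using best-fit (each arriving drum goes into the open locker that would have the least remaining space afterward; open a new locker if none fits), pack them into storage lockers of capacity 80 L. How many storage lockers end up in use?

6

  20 → locker 1 (new)  [load 20/80]
  50 → locker 1  [load 70/80]
  45 → locker 2 (new)  [load 45/80]
  30 → locker 2  [load 75/80]
  45 → locker 3 (new)  [load 45/80]
  70 → locker 4 (new)  [load 70/80]
  15 → locker 3  [load 60/80]
  75 → locker 5 (new)  [load 75/80]
  20 → locker 3  [load 80/80]
  45 → locker 6 (new)  [load 45/80]
  20 → locker 6  [load 65/80]
6 storage lockers opened.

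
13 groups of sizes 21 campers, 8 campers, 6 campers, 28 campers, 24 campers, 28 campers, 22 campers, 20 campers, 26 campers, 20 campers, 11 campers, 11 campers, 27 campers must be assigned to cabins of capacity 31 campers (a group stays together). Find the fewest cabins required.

Total = 28 + 28 + 27 + 26 + 24 + 22 + 21 + 20 + 20 + 11 + 11 + 8 + 6 = 252 campers.
Lower bound: ⌈252/31⌉ = 9 cabins.
A packing using 9 cabins:
  cabin 1: 28 = 28
  cabin 2: 28 = 28
  cabin 3: 27 = 27
  cabin 4: 26 = 26
  cabin 5: 24 + 6 = 30
  cabin 6: 22 + 8 = 30
  cabin 7: 21 = 21
  cabin 8: 20 + 11 = 31
  cabin 9: 20 + 11 = 31
This matches the lower bound, so 9 is optimal.

9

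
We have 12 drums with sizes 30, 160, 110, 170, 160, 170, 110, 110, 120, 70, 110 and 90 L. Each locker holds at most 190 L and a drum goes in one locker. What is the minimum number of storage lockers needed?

Total = 170 + 170 + 160 + 160 + 120 + 110 + 110 + 110 + 110 + 90 + 70 + 30 = 1410 L.
Lower bound: ⌈1410/190⌉ = 8 storage lockers.
Also, 9 drums each exceed 95 L, and no two of those can share a locker, so at least 9 storage lockers are needed.
A packing using 10 storage lockers:
  locker 1: 170 = 170
  locker 2: 170 = 170
  locker 3: 160 + 30 = 190
  locker 4: 160 = 160
  locker 5: 120 + 70 = 190
  locker 6: 110 = 110
  locker 7: 110 = 110
  locker 8: 110 = 110
  locker 9: 110 = 110
  locker 10: 90 = 90
No arrangement into 9 storage lockers stays within capacity, so 10 is optimal.

10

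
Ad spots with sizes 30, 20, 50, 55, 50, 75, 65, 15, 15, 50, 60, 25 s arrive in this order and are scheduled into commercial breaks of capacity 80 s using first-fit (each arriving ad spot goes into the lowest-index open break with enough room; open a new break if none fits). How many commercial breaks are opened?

  30 → break 1 (new)  [load 30/80]
  20 → break 1  [load 50/80]
  50 → break 2 (new)  [load 50/80]
  55 → break 3 (new)  [load 55/80]
  50 → break 4 (new)  [load 50/80]
  75 → break 5 (new)  [load 75/80]
  65 → break 6 (new)  [load 65/80]
  15 → break 1  [load 65/80]
  15 → break 1  [load 80/80]
  50 → break 7 (new)  [load 50/80]
  60 → break 8 (new)  [load 60/80]
  25 → break 2  [load 75/80]
8 commercial breaks opened.

8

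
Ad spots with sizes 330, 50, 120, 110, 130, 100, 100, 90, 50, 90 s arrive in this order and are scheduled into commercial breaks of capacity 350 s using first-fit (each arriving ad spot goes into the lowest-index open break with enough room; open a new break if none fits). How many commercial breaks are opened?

  330 → break 1 (new)  [load 330/350]
  50 → break 2 (new)  [load 50/350]
  120 → break 2  [load 170/350]
  110 → break 2  [load 280/350]
  130 → break 3 (new)  [load 130/350]
  100 → break 3  [load 230/350]
  100 → break 3  [load 330/350]
  90 → break 4 (new)  [load 90/350]
  50 → break 2  [load 330/350]
  90 → break 4  [load 180/350]
4 commercial breaks opened.

4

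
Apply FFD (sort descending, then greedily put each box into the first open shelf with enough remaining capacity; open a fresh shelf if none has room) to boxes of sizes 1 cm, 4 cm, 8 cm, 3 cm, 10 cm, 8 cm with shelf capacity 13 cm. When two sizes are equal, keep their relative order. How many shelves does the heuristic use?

Sorted descending: 10, 8, 8, 4, 3, 1.
  10 → shelf 1 (new)  [load 10/13]
  8 → shelf 2 (new)  [load 8/13]
  8 → shelf 3 (new)  [load 8/13]
  4 → shelf 2  [load 12/13]
  3 → shelf 1  [load 13/13]
  1 → shelf 2  [load 13/13]
3 shelves opened.

3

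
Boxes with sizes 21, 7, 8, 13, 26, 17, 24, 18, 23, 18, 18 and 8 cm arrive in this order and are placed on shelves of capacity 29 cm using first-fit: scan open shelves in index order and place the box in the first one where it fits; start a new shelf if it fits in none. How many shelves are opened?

  21 → shelf 1 (new)  [load 21/29]
  7 → shelf 1  [load 28/29]
  8 → shelf 2 (new)  [load 8/29]
  13 → shelf 2  [load 21/29]
  26 → shelf 3 (new)  [load 26/29]
  17 → shelf 4 (new)  [load 17/29]
  24 → shelf 5 (new)  [load 24/29]
  18 → shelf 6 (new)  [load 18/29]
  23 → shelf 7 (new)  [load 23/29]
  18 → shelf 8 (new)  [load 18/29]
  18 → shelf 9 (new)  [load 18/29]
  8 → shelf 2  [load 29/29]
9 shelves opened.

9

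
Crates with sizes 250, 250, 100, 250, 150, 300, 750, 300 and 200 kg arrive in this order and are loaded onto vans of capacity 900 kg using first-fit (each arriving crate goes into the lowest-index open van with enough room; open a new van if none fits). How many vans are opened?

  250 → van 1 (new)  [load 250/900]
  250 → van 1  [load 500/900]
  100 → van 1  [load 600/900]
  250 → van 1  [load 850/900]
  150 → van 2 (new)  [load 150/900]
  300 → van 2  [load 450/900]
  750 → van 3 (new)  [load 750/900]
  300 → van 2  [load 750/900]
  200 → van 4 (new)  [load 200/900]
4 vans opened.

4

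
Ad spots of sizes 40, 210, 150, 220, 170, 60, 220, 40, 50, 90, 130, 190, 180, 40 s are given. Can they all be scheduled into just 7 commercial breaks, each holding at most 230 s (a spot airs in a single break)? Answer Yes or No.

Total = 1790 s; ⌈1790/230⌉ = 8.
At least 8 commercial breaks are required, but only 7 are allowed.

No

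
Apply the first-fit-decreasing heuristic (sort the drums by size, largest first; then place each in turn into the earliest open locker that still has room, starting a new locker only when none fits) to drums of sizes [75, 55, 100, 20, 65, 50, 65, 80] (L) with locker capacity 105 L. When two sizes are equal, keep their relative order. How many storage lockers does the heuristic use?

Sorted descending: 100, 80, 75, 65, 65, 55, 50, 20.
  100 → locker 1 (new)  [load 100/105]
  80 → locker 2 (new)  [load 80/105]
  75 → locker 3 (new)  [load 75/105]
  65 → locker 4 (new)  [load 65/105]
  65 → locker 5 (new)  [load 65/105]
  55 → locker 6 (new)  [load 55/105]
  50 → locker 6  [load 105/105]
  20 → locker 2  [load 100/105]
6 storage lockers opened.

6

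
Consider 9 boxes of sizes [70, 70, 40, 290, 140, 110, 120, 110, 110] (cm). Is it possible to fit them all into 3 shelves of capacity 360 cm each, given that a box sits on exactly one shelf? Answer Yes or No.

Yes

A valid assignment using 3 shelves:
  shelf 1: 290 + 70 = 360
  shelf 2: 140 + 110 + 110 = 360
  shelf 3: 120 + 110 + 70 + 40 = 340
Every load is within 360 cm, so 3 shelves suffice.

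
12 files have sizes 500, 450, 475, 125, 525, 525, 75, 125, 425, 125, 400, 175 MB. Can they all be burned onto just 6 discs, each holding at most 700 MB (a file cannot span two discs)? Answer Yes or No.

Total = 3925 MB; ⌈3925/700⌉ = 6.
7 files each exceed half the capacity and cannot share a disc, forcing at least 7 discs.
At least 7 discs are required, but only 6 are allowed.

No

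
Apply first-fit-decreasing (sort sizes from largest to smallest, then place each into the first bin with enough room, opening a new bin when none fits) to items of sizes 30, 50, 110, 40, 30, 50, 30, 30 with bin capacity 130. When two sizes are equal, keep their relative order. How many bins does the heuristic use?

Sorted descending: 110, 50, 50, 40, 30, 30, 30, 30.
  110 → bin 1 (new)  [load 110/130]
  50 → bin 2 (new)  [load 50/130]
  50 → bin 2  [load 100/130]
  40 → bin 3 (new)  [load 40/130]
  30 → bin 2  [load 130/130]
  30 → bin 3  [load 70/130]
  30 → bin 3  [load 100/130]
  30 → bin 3  [load 130/130]
3 bins opened.

3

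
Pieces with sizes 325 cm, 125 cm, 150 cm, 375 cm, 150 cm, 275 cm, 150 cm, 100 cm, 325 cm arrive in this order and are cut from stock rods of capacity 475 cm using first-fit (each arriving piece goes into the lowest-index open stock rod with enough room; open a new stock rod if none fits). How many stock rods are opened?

5

  325 → stock rod 1 (new)  [load 325/475]
  125 → stock rod 1  [load 450/475]
  150 → stock rod 2 (new)  [load 150/475]
  375 → stock rod 3 (new)  [load 375/475]
  150 → stock rod 2  [load 300/475]
  275 → stock rod 4 (new)  [load 275/475]
  150 → stock rod 2  [load 450/475]
  100 → stock rod 3  [load 475/475]
  325 → stock rod 5 (new)  [load 325/475]
5 stock rods opened.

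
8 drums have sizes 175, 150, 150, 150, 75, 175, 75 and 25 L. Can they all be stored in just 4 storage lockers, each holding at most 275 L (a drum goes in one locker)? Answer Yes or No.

Total = 975 L; ⌈975/275⌉ = 4.
5 drums each exceed half the capacity and cannot share a locker, forcing at least 5 storage lockers.
At least 5 storage lockers are required, but only 4 are allowed.

No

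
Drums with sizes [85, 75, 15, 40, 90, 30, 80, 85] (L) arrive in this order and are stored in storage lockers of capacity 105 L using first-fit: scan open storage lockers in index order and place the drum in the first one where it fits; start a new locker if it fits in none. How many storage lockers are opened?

  85 → locker 1 (new)  [load 85/105]
  75 → locker 2 (new)  [load 75/105]
  15 → locker 1  [load 100/105]
  40 → locker 3 (new)  [load 40/105]
  90 → locker 4 (new)  [load 90/105]
  30 → locker 2  [load 105/105]
  80 → locker 5 (new)  [load 80/105]
  85 → locker 6 (new)  [load 85/105]
6 storage lockers opened.

6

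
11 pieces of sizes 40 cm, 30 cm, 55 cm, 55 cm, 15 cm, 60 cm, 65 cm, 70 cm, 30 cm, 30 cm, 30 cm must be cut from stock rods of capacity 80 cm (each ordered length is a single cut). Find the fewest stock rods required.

8

Total = 70 + 65 + 60 + 55 + 55 + 40 + 30 + 30 + 30 + 30 + 15 = 480 cm.
Lower bound: ⌈480/80⌉ = 6 stock rods.
A packing using 8 stock rods:
  stock rod 1: 70 = 70
  stock rod 2: 65 + 15 = 80
  stock rod 3: 60 = 60
  stock rod 4: 55 = 55
  stock rod 5: 55 = 55
  stock rod 6: 40 + 30 = 70
  stock rod 7: 30 + 30 = 60
  stock rod 8: 30 = 30
No arrangement into 7 stock rods stays within capacity, so 8 is optimal.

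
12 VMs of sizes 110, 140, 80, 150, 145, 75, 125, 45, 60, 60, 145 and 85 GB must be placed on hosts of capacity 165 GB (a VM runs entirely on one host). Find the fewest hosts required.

Total = 150 + 145 + 145 + 140 + 125 + 110 + 85 + 80 + 75 + 60 + 60 + 45 = 1220 GB.
Lower bound: ⌈1220/165⌉ = 8 hosts.
A packing using 9 hosts:
  host 1: 150 = 150
  host 2: 145 = 145
  host 3: 145 = 145
  host 4: 140 = 140
  host 5: 125 = 125
  host 6: 110 + 45 = 155
  host 7: 85 + 80 = 165
  host 8: 75 + 60 = 135
  host 9: 60 = 60
No arrangement into 8 hosts stays within capacity, so 9 is optimal.

9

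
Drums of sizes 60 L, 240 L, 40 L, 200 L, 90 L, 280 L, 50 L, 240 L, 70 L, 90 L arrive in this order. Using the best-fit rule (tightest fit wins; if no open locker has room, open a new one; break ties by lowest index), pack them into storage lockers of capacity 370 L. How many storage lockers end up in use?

4

  60 → locker 1 (new)  [load 60/370]
  240 → locker 1  [load 300/370]
  40 → locker 1  [load 340/370]
  200 → locker 2 (new)  [load 200/370]
  90 → locker 2  [load 290/370]
  280 → locker 3 (new)  [load 280/370]
  50 → locker 2  [load 340/370]
  240 → locker 4 (new)  [load 240/370]
  70 → locker 3  [load 350/370]
  90 → locker 4  [load 330/370]
4 storage lockers opened.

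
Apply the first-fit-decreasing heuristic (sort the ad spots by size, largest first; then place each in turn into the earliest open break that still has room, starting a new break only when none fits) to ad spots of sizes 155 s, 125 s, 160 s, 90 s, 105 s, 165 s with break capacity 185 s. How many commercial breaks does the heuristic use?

Sorted descending: 165, 160, 155, 125, 105, 90.
  165 → break 1 (new)  [load 165/185]
  160 → break 2 (new)  [load 160/185]
  155 → break 3 (new)  [load 155/185]
  125 → break 4 (new)  [load 125/185]
  105 → break 5 (new)  [load 105/185]
  90 → break 6 (new)  [load 90/185]
6 commercial breaks opened.

6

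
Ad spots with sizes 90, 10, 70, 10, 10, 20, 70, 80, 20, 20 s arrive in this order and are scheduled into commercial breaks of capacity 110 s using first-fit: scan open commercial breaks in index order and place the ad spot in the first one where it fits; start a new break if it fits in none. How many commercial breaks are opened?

  90 → break 1 (new)  [load 90/110]
  10 → break 1  [load 100/110]
  70 → break 2 (new)  [load 70/110]
  10 → break 1  [load 110/110]
  10 → break 2  [load 80/110]
  20 → break 2  [load 100/110]
  70 → break 3 (new)  [load 70/110]
  80 → break 4 (new)  [load 80/110]
  20 → break 3  [load 90/110]
  20 → break 3  [load 110/110]
4 commercial breaks opened.

4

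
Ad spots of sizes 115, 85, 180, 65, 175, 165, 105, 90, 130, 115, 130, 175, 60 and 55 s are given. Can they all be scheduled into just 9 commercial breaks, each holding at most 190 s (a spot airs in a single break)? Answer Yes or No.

Total = 1645 s; ⌈1645/190⌉ = 9.
The bound of 9 does not rule out 9, but exhaustive search shows no assignment into 9 commercial breaks of capacity 190 s exists — the minimum is 10.

No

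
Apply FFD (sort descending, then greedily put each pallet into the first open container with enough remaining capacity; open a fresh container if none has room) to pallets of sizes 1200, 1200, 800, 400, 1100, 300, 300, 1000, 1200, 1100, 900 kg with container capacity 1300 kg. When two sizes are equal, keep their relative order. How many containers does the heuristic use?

Sorted descending: 1200, 1200, 1200, 1100, 1100, 1000, 900, 800, 400, 300, 300.
  1200 → container 1 (new)  [load 1200/1300]
  1200 → container 2 (new)  [load 1200/1300]
  1200 → container 3 (new)  [load 1200/1300]
  1100 → container 4 (new)  [load 1100/1300]
  1100 → container 5 (new)  [load 1100/1300]
  1000 → container 6 (new)  [load 1000/1300]
  900 → container 7 (new)  [load 900/1300]
  800 → container 8 (new)  [load 800/1300]
  400 → container 7  [load 1300/1300]
  300 → container 6  [load 1300/1300]
  300 → container 8  [load 1100/1300]
8 containers opened.

8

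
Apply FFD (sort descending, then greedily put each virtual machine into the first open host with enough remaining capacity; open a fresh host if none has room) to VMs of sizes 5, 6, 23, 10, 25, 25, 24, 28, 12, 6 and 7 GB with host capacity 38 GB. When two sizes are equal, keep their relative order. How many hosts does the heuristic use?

5

Sorted descending: 28, 25, 25, 24, 23, 12, 10, 7, 6, 6, 5.
  28 → host 1 (new)  [load 28/38]
  25 → host 2 (new)  [load 25/38]
  25 → host 3 (new)  [load 25/38]
  24 → host 4 (new)  [load 24/38]
  23 → host 5 (new)  [load 23/38]
  12 → host 2  [load 37/38]
  10 → host 1  [load 38/38]
  7 → host 3  [load 32/38]
  6 → host 3  [load 38/38]
  6 → host 4  [load 30/38]
  5 → host 4  [load 35/38]
5 hosts opened.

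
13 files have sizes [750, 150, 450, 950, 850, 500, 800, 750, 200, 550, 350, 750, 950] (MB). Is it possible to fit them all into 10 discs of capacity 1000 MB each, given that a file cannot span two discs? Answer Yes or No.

A valid assignment using 9 discs:
  disc 1: 950 = 950
  disc 2: 950 = 950
  disc 3: 850 + 150 = 1000
  disc 4: 800 + 200 = 1000
  disc 5: 750 = 750
  disc 6: 750 = 750
  disc 7: 750 = 750
  disc 8: 550 + 450 = 1000
  disc 9: 500 + 350 = 850
That uses only 9 ≤ 10, so 10 discs are enough.

Yes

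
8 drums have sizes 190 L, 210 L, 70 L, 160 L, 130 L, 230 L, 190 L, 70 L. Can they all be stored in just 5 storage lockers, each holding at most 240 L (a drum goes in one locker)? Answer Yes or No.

No

Total = 1250 L; ⌈1250/240⌉ = 6.
At least 6 storage lockers are required, but only 5 are allowed.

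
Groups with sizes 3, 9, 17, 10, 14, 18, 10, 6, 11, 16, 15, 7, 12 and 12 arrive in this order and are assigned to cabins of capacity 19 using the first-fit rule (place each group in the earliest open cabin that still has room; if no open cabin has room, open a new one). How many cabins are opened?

  3 → cabin 1 (new)  [load 3/19]
  9 → cabin 1  [load 12/19]
  17 → cabin 2 (new)  [load 17/19]
  10 → cabin 3 (new)  [load 10/19]
  14 → cabin 4 (new)  [load 14/19]
  18 → cabin 5 (new)  [load 18/19]
  10 → cabin 6 (new)  [load 10/19]
  6 → cabin 1  [load 18/19]
  11 → cabin 7 (new)  [load 11/19]
  16 → cabin 8 (new)  [load 16/19]
  15 → cabin 9 (new)  [load 15/19]
  7 → cabin 3  [load 17/19]
  12 → cabin 10 (new)  [load 12/19]
  12 → cabin 11 (new)  [load 12/19]
11 cabins opened.

11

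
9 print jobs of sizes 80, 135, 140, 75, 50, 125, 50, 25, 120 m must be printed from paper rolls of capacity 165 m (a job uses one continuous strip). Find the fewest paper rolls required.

6

Total = 140 + 135 + 125 + 120 + 80 + 75 + 50 + 50 + 25 = 800 m.
Lower bound: ⌈800/165⌉ = 5 paper rolls.
A packing using 6 paper rolls:
  roll 1: 140 + 25 = 165
  roll 2: 135 = 135
  roll 3: 125 = 125
  roll 4: 120 = 120
  roll 5: 80 + 75 = 155
  roll 6: 50 + 50 = 100
No arrangement into 5 paper rolls stays within capacity, so 6 is optimal.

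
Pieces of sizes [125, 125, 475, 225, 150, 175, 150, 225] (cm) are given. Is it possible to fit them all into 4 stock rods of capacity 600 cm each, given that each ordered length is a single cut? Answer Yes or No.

Yes

A valid assignment using 3 stock rods:
  stock rod 1: 475 + 125 = 600
  stock rod 2: 225 + 225 + 150 = 600
  stock rod 3: 175 + 150 + 125 = 450
That uses only 3 ≤ 4, so 4 stock rods are enough.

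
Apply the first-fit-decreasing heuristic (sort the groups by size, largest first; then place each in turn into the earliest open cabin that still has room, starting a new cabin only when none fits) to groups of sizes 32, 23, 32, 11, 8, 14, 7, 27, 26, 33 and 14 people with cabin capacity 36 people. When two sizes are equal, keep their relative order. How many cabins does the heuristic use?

Sorted descending: 33, 32, 32, 27, 26, 23, 14, 14, 11, 8, 7.
  33 → cabin 1 (new)  [load 33/36]
  32 → cabin 2 (new)  [load 32/36]
  32 → cabin 3 (new)  [load 32/36]
  27 → cabin 4 (new)  [load 27/36]
  26 → cabin 5 (new)  [load 26/36]
  23 → cabin 6 (new)  [load 23/36]
  14 → cabin 7 (new)  [load 14/36]
  14 → cabin 7  [load 28/36]
  11 → cabin 6  [load 34/36]
  8 → cabin 4  [load 35/36]
  7 → cabin 5  [load 33/36]
7 cabins opened.

7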